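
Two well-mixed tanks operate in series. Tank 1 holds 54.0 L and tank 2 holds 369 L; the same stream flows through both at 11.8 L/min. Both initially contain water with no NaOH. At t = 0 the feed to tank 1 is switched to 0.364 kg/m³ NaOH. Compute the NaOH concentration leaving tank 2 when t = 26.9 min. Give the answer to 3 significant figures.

Each tank obeys Vᵢ dCᵢ/dt = Q(Cᵢ₋₁ − Cᵢ), so τᵢ = Vᵢ/Q.
τ₁ = 54.0/11.8 = 4.5763 min; τ₂ = 369/11.8 = 31.271 min.
Solving the cascade with C₁(0)=C₂(0)=0 gives C₂(t) = C_in[1 − (τ₁ e^(−t/τ₁) − τ₂ e^(−t/τ₂))/(τ₁ − τ₂)].
At t = 26.9: e^(−t/τ₁) = 0.0028000, e^(−t/τ₂) = 0.42307.
C₂ = 0.364·[1 − (4.5763·0.0028000 − 31.271·0.42307)/(-26.695)] = 0.364·0.50488 = 0.18378 kg/m³.

0.184 kg/m³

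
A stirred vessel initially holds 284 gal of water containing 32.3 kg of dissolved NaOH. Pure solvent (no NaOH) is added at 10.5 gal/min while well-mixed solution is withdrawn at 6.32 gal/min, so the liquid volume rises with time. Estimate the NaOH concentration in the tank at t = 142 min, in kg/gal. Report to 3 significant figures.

0.00669 kg/gal

Let m(t) be the amount of NaOH. Volume: V(t) = V₀ + (Q_in − Q_out) t = 284 + 4.1800 t; V(142) = 877.56 gal.
No NaOH enters, so dm/dt = −Q_out · (m/V).
Separate: dm/m = −Q_out dt/V(t) ⇒ ln(m/m₀) = −(Q_out/(Q_in−Q_out)) ln(V/V₀).
m = m₀ (V₀/V)^(Q_out/(Q_in−Q_out)) = 32.3 × (284/877.56)^(1.5120) = 5.8668 kg.
C = m/V = 5.8668/877.56 = 0.0066854 kg/gal.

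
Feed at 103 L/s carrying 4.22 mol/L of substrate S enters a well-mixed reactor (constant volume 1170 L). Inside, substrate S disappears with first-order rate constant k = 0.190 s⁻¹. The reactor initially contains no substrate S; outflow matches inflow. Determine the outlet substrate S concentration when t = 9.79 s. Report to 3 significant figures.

1.25 mol/L

Species balance: V dC/dt = Q C_in − Q C − k V C.
dC/dt = (Q/V) C_in − (Q/V + k) C; effective rate a = Q/V + k = 0.088034 + 0.190 = 0.27803 s⁻¹.
C_ss = Q C_in/(Q + kV) = 1.3362 mol/L; C(t) = C_ss + (C₀ − C_ss) e^(−a t).
C(9.79) = 1.3362 + (-1.3362)·e^(−0.27803·9.79) = 1.3362 + (-1.3362)·0.065746 = 1.2483 mol/L.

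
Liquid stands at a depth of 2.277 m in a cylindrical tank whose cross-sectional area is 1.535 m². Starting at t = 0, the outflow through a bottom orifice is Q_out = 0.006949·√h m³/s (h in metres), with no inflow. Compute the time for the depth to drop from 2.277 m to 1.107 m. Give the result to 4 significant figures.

201.8 s

Accumulation of liquid (constant cross-section A): A dh/dt = −0.006949 √h.
Separate and integrate: 2(√h − √h₀) = −(0.006949/A) t.
t = 2A(√h₀ − √h)/0.006949 = 2·1.535·(√2.277 − √1.107)/0.006949
  = 3.07000 × (1.50897 − 1.05214) / 0.006949 = 201.824 s.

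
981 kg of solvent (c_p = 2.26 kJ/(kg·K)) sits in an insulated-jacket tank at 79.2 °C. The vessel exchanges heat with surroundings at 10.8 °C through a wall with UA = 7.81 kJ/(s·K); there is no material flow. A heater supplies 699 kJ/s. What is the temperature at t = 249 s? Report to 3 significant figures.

M c_p dT/dt = −UA(T − T_amb) + Q̇.
dT/dt = (T_ss − T)/τ with T_ss = T_amb + Q̇/UA = 10.8 + 699/7.81 = 100.30 °C, τ = M c_p/UA = 981·2.26/7.81 = 283.87 s.
T approaches T_ss exponentially: T(t) = T_ss + (T₀ − T_ss) e^(−t/τ).
T(249) = 100.30 + (-21.101)·0.41597 = 91.523 °C.

91.5 °C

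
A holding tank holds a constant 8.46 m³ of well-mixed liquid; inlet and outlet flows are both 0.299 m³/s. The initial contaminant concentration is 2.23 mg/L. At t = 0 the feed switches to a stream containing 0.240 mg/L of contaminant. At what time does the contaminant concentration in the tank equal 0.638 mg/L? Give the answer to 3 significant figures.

45.5 s

Accumulation = in − out for the solute gives V dC/dt = Q(C_in − C), so τ = V/Q = 28.294 s.
C(t) = C_in + (C₀ − C_in) e^(−t/τ). Set C = 0.638 and solve for t:
e^(−t/τ) = (C − C_in)/(C₀ − C_in) = (0.638 − 0.240)/(2.23 − 0.240) = 0.20000
t = −τ ln(…) = 28.294 × 1.6094 = 45.538 s.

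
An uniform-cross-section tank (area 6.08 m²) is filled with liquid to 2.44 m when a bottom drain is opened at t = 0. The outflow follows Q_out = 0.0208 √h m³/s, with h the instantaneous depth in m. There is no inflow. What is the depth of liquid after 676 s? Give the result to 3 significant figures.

0.165 m

Accumulation of liquid (constant cross-section A): A dh/dt = −0.0208 √h.
Separate and integrate: 2(√h − √h₀) = −(0.0208/A) t.
√h = √2.44 − 0.0208·676/(2·6.08) = 1.5620 − 1.1563 = 0.40573.
h = 0.40573² = 0.16462 m.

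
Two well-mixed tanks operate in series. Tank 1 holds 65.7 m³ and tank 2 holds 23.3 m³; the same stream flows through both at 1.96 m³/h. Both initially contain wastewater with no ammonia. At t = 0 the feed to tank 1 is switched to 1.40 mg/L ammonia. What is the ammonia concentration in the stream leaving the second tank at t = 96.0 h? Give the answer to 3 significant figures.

Each tank obeys Vᵢ dCᵢ/dt = Q(Cᵢ₋₁ − Cᵢ), so τᵢ = Vᵢ/Q.
τ₁ = 65.7/1.96 = 33.520 h; τ₂ = 23.3/1.96 = 11.888 h.
Tank 1: C₁ = C_in(1 − e^(−t/τ₁)). Tank 2 (τ₁ ≠ τ₂): C₂ = C_in[1 − (τ₁ e^(−t/τ₁) − τ₂ e^(−t/τ₂))/(τ₁ − τ₂)].
At t = 96.0: e^(−t/τ₁) = 0.057044, e^(−t/τ₂) = 0.00031106.
C₂ = 1.40·[1 − (33.520·0.057044 − 11.888·0.00031106)/(21.633)] = 1.40·0.91178 = 1.2765 mg/L.

1.28 mg/L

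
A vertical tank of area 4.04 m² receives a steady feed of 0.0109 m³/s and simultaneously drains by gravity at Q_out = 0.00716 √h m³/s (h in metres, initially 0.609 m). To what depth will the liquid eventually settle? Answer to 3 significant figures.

Volume balance on the tank: A dh/dt = Q_in − 0.00716 √h. At steady state dh/dt = 0:
Q_in = 0.00716 √h_ss ⇒ √h_ss = 0.0109/0.00716 = 1.5223.
h_ss = 1.5223² = 2.3175 m. (Since h₀ = 0.609 m < h_ss, the level will rise toward this value.)

2.32 m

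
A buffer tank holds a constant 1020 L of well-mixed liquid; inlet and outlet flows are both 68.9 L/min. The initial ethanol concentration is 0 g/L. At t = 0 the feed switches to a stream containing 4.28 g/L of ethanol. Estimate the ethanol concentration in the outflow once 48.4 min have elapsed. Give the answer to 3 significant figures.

4.12 g/L

Unsteady species balance (constant V, well mixed): V dC/dt = Q(C_in − C).
Time constant τ = V/Q = 1020/68.9 = 14.804 min.
C approaches C_in exponentially: C(t) = C_in + (C₀ − C_in) e^(−t/τ).
C(48.4) = 4.28 + (0 − 4.28)·e^(−48.4/14.804) = 4.28 + (-4.2800)·0.038030 = 4.1172 g/L.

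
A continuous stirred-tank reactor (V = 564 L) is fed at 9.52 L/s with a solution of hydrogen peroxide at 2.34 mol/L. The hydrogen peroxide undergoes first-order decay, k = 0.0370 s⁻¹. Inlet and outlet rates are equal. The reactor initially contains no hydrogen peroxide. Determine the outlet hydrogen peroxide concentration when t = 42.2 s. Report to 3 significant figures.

0.658 mol/L

V dC/dt = Q(C_in − C) − k V C.
dC/dt = (Q/V) C_in − (Q/V + k) C; effective rate a = Q/V + k = 0.016879 + 0.0370 = 0.053879 s⁻¹.
C_ss = Q C_in/(Q + kV) = 0.73308 mol/L; C(t) = C_ss + (C₀ − C_ss) e^(−a t).
C(42.2) = 0.73308 + (-0.73308)·e^(−0.053879·42.2) = 0.73308 + (-0.73308)·0.10293 = 0.65762 mol/L.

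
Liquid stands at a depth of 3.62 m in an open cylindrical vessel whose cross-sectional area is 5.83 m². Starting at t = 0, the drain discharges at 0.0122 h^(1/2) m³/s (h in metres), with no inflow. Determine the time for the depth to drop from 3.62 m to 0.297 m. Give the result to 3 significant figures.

Unsteady balance on liquid volume: A dh/dt = −0.0122 √h.
∫ h^(−1/2) dh = −(0.0122/A) ∫ dt, giving 2√h = 2√h₀ − (0.0122/A) t.
t = 2A(√h₀ − √h)/0.0122 = 2·5.83·(√3.62 − √0.297)/0.0122
  = 11.660 × (1.9026 − 0.54498) / 0.0122 = 1297.6 s.

1300 s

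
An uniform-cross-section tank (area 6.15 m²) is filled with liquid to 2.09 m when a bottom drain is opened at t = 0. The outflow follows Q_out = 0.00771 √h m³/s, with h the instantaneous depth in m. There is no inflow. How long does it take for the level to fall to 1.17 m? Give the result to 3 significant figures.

A dh/dt = −Q_out = −0.00771 √h.
This is separable: 2 d(√h)/dt = −0.00771/A, so √h = √h₀ − (0.00771/(2A)) t.
t = 2A(√h₀ − √h)/0.00771 = 2·6.15·(√2.09 − √1.17)/0.00771
  = 12.300 × (1.4457 − 1.0817) / 0.00771 = 580.73 s.

581 s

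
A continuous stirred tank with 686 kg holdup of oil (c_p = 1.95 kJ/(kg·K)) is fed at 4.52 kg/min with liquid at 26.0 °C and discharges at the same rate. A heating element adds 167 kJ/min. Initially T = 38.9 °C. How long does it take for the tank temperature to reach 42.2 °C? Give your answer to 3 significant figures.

M c_p dT/dt = ṁ c_p (T_in − T) + Q̇.
τ = M/ṁ = 151.77 min; T_ss = T_in + Q̇/(ṁ c_p) = 44.947 °C.
T(t) = T_ss + (T₀ − T_ss) e^(−t/τ). Set T = 42.2:
e^(−t/τ) = (42.2 − 44.947)/(38.9 − 44.947) = 0.45429
t = −151.77 · ln(0.45429) = 119.75 min.

120 min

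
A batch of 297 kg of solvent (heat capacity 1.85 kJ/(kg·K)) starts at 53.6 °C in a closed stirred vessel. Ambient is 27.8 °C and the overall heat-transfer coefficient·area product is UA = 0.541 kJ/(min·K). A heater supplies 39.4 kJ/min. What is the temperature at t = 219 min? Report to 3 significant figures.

Energy balance: M c_p dT/dt = −UA(T − T_amb) + Q̇.
dT/dt = (T_ss − T)/τ with T_ss = T_amb + Q̇/UA = 27.8 + 39.4/0.541 = 100.63 °C, τ = M c_p/UA = 297·1.85/0.541 = 1015.6 min.
Solution: T(t) = T_ss + (T₀ − T_ss) e^(−t/τ).
T(219) = 100.63 + (-47.028)·0.80603 = 62.722 °C.

62.7 °C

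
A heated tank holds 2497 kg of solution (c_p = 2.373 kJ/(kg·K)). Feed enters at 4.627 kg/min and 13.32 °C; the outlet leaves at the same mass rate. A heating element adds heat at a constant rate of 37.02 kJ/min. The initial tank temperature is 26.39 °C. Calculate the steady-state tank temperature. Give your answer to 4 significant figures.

16.69 °C

Energy balance: M c_p dT/dt = ṁ c_p (T_in − T) + 37.02.
At steady state dT/dt = 0 ⇒ T_ss = T_in + Q̇/(ṁ c_p) = 13.32 + 37.02/(4.627·2.373) = 16.6916 °C.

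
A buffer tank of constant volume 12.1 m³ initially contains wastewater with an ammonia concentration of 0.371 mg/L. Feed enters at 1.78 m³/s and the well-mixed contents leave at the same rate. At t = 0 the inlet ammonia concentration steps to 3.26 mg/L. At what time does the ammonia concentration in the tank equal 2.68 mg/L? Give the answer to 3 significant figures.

Accumulation = in − out for the solute gives V dC/dt = Q(C_in − C), so τ = V/Q = 6.7978 s.
C(t) = C_in + (C₀ − C_in) e^(−t/τ). Set C = 2.68 and solve for t:
e^(−t/τ) = (C − C_in)/(C₀ − C_in) = (2.68 − 3.26)/(0.371 − 3.26) = 0.20076
t = −τ ln(…) = 6.7978 × 1.6056 = 10.915 s.

10.9 s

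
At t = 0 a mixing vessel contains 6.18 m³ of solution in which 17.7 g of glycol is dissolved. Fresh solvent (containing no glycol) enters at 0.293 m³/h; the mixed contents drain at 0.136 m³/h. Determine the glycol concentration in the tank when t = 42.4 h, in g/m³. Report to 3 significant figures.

0.732 g/m³

Let m(t) be the amount of glycol. Volume: V(t) = V₀ + (Q_in − Q_out) t = 6.18 + 0.15700 t; V(42.4) = 12.837 m³.
No glycol enters, so dm/dt = −Q_out · (m/V).
Separate: dm/m = −Q_out dt/V(t) ⇒ ln(m/m₀) = −(Q_out/(Q_in−Q_out)) ln(V/V₀).
m = m₀ (V₀/V)^(Q_out/(Q_in−Q_out)) = 17.7 × (6.18/12.837)^(0.86624) = 9.3966 g.
C = m/V = 9.3966/12.837 = 0.73200 g/m³.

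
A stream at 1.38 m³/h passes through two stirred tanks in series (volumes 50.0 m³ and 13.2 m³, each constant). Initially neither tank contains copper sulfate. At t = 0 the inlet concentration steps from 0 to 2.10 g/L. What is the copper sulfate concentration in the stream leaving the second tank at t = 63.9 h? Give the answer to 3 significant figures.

Each tank obeys Vᵢ dCᵢ/dt = Q(Cᵢ₋₁ − Cᵢ), so τᵢ = Vᵢ/Q.
τ₁ = 50.0/1.38 = 36.232 h; τ₂ = 13.2/1.38 = 9.5652 h.
Tank 1: C₁ = C_in(1 − e^(−t/τ₁)). Tank 2 (τ₁ ≠ τ₂): C₂ = C_in[1 − (τ₁ e^(−t/τ₁) − τ₂ e^(−t/τ₂))/(τ₁ − τ₂)].
At t = 63.9: e^(−t/τ₁) = 0.17142, e^(−t/τ₂) = 0.0012552.
C₂ = 2.10·[1 − (36.232·0.17142 − 9.5652·0.0012552)/(26.667)] = 2.10·0.76754 = 1.6118 g/L.

1.61 g/L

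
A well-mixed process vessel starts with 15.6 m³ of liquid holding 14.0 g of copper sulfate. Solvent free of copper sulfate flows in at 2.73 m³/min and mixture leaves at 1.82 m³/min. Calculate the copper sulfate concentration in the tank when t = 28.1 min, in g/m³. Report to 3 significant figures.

0.0488 g/m³

Total volume: dV/dt = Q_in − Q_out = 0.91000 m³/min, so V(t) = 15.6 + 0.91000 t and V(28.1) = 41.171 m³.
Solute balance: dm/dt = 0 − Q_out C = −Q_out m/V(t).
Separate: dm/m = −Q_out dt/V(t) ⇒ ln(m/m₀) = −(Q_out/(Q_in−Q_out)) ln(V/V₀).
m = m₀ (V₀/V)^(Q_out/(Q_in−Q_out)) = 14.0 × (15.6/41.171)^(2.0000) = 2.0100 g.
C = m/V = 2.0100/41.171 = 0.048821 g/m³.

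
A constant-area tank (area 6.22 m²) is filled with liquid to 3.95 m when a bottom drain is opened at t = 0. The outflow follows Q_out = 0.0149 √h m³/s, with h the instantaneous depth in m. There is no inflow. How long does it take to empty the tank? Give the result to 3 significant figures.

1660 s

A dh/dt = −Q_out = −0.0149 √h.
Separate and integrate: 2(√h − √h₀) = −(0.0149/A) t.
Tank is empty when √h = 0: t_empty = 2A√h₀/0.0149.
t_empty = 2·6.22·√3.95/0.0149 = 12.440·1.9875/0.0149 = 1659.3 s.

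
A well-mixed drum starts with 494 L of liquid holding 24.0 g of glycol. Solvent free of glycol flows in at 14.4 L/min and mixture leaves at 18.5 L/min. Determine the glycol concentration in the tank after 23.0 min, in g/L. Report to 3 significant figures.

0.0231 g/L

Total volume: dV/dt = Q_in − Q_out = -4.1000 L/min, so V(t) = 494 − 4.1000 t and V(23.0) = 399.70 L.
No glycol enters, so dm/dt = −Q_out · (m/V).
Separate: dm/m = −Q_out dt/V(t) ⇒ ln(m/m₀) = −(Q_out/(Q_in−Q_out)) ln(V/V₀).
m = m₀ (V₀/V)^(Q_out/(Q_in−Q_out)) = 24.0 × (494/399.70)^(-4.5122) = 9.2283 g.
C = m/V = 9.2283/399.70 = 0.023088 g/L.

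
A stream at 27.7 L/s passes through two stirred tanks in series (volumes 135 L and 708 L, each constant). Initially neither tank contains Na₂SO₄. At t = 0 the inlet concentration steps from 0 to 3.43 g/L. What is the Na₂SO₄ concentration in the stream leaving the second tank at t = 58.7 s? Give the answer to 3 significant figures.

Time constants: τᵢ = Vᵢ/Q for each well-mixed tank.
τ₁ = 135/27.7 = 4.8736 s; τ₂ = 708/27.7 = 25.560 s.
Solving the cascade with C₁(0)=C₂(0)=0 gives C₂(t) = C_in[1 − (τ₁ e^(−t/τ₁) − τ₂ e^(−t/τ₂))/(τ₁ − τ₂)].
At t = 58.7: e^(−t/τ₁) = 5.8776e-06, e^(−t/τ₂) = 0.10060.
C₂ = 3.43·[1 − (4.8736·5.8776e-06 − 25.560·0.10060)/(-20.686)] = 3.43·0.87570 = 3.0036 g/L.

3.00 g/L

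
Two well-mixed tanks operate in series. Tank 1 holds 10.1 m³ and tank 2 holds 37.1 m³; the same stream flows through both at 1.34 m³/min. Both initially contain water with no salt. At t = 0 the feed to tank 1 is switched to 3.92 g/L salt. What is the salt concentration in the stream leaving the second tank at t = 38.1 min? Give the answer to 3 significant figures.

2.57 g/L

Each tank obeys Vᵢ dCᵢ/dt = Q(Cᵢ₋₁ − Cᵢ), so τᵢ = Vᵢ/Q.
τ₁ = 10.1/1.34 = 7.5373 min; τ₂ = 37.1/1.34 = 27.687 min.
Solving the cascade with C₁(0)=C₂(0)=0 gives C₂(t) = C_in[1 − (τ₁ e^(−t/τ₁) − τ₂ e^(−t/τ₂))/(τ₁ − τ₂)].
At t = 38.1: e^(−t/τ₁) = 0.0063783, e^(−t/τ₂) = 0.25256.
C₂ = 3.92·[1 − (7.5373·0.0063783 − 27.687·0.25256)/(-20.149)] = 3.92·0.65535 = 2.5690 g/L.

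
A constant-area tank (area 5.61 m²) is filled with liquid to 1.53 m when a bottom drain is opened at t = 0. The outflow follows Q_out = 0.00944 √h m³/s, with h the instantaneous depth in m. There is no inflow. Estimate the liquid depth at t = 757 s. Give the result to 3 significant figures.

With no inflow, A dh/dt = −0.00944 √h.
Separate and integrate: 2(√h − √h₀) = −(0.00944/A) t.
√h = √1.53 − 0.00944·757/(2·5.61) = 1.2369 − 0.63691 = 0.60003.
h = 0.60003² = 0.36003 m.

0.360 m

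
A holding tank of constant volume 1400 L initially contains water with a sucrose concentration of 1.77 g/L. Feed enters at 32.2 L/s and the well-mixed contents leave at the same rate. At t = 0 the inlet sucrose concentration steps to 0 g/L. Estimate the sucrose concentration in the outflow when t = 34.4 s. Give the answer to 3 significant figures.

0.802 g/L

Transient balance on the dissolved component: V dC/dt = Q(C_in − C).
So dC/dt = (C_in − C)/τ with τ = V/Q = 1400/32.2 = 43.478 s.
C approaches C_in exponentially: C(t) = C_in + (C₀ − C_in) e^(−t/τ).
C(34.4) = 0 + (1.77 − 0)·e^(−34.4/43.478) = 0 + (1.7700)·0.45330 = 0.80234 g/L.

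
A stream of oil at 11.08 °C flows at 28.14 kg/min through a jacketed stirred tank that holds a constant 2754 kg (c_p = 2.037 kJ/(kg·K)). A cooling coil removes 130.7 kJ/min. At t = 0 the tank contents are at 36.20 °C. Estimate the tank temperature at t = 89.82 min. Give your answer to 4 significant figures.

19.74 °C

Heat balance on the well-mixed liquid: M c_p dT/dt = ṁ c_p (T_in − T) − 130.7.
τ = M/ṁ = 97.8678 min; T_ss = T_in − Q̇/(ṁ c_p) = 11.08 − 130.7/(28.14·2.037) = 8.79987 °C.
This is linear first-order; T(t) = T_ss + (T₀ − T_ss) e^(−t/τ).
T(89.82) = 8.79987 + (27.4001)·e^(−89.82/97.8678) = 8.79987 + (27.4001)·0.399409 = 19.7437 °C.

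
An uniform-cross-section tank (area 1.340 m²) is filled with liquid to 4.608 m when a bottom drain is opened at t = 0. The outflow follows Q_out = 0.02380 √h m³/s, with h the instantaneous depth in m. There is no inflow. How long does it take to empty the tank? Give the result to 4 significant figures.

241.7 s

With no inflow, A dh/dt = −0.02380 √h.
Separate and integrate: 2(√h − √h₀) = −(0.02380/A) t.
Set h = 0: 2√h₀ = (0.02380/A) t_empty ⇒ t_empty = 2A√h₀/0.02380.
t_empty = 2·1.340·√4.608/0.02380 = 2.68000·2.14663/0.02380 = 241.721 s.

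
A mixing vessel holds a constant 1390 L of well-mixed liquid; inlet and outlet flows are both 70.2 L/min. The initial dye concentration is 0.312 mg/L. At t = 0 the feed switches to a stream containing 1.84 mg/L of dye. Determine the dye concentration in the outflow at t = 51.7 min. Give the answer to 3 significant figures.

1.73 mg/L

Mass balance on the solute (V constant): V dC/dt = Q(C_in − C).
So dC/dt = (C_in − C)/τ with τ = V/Q = 1390/70.2 = 19.801 min.
This is linear first-order; C(t) = C_in + (C₀ − C_in) e^(−t/τ).
C(51.7) = 1.84 + (0.312 − 1.84)·e^(−51.7/19.801) = 1.84 + (-1.5280)·0.073458 = 1.7278 mg/L.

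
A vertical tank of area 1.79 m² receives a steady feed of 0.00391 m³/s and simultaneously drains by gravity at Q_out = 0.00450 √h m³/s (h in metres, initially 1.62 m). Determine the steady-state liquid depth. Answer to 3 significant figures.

0.755 m

Mass balance (ρ constant): A dh/dt = Q_in − 0.00450 √h. At steady state dh/dt = 0:
Q_in = 0.00450 √h_ss ⇒ √h_ss = 0.00391/0.00450 = 0.86889.
h_ss = 0.86889² = 0.75497 m. (Since h₀ = 1.62 m > h_ss, the level will fall toward this value.)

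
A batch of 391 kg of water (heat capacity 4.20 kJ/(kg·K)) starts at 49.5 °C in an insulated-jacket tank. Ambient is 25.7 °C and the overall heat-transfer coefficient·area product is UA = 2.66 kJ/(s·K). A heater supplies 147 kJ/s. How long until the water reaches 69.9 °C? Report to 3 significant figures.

645 s

Heat balance on the well-mixed liquid: M c_p dT/dt = −UA(T − T_amb) + Q̇.
τ = M c_p/UA = 617.37 s; T_ss = T_amb + Q̇/UA = 25.7 + 147/2.66 = 80.963 °C.
T(t) = T_ss + (T₀ − T_ss)e^(−t/τ); set T = 69.9:
t = −τ ln[(T − T_ss)/(T₀ − T_ss)] = −617.37 · ln(0.35162) = 645.27 s.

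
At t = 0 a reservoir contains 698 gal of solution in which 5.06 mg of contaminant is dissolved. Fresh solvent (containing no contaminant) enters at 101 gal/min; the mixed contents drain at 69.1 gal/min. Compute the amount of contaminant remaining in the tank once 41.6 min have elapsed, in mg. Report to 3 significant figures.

0.504 mg

Total volume: dV/dt = Q_in − Q_out = 31.900 gal/min, so V(t) = 698 + 31.900 t and V(41.6) = 2025.0 gal.
Species balance (pure solvent in): dm/dt = −Q_out · m/V(t).
Separate: dm/m = −Q_out dt/V(t) ⇒ ln(m/m₀) = −(Q_out/(Q_in−Q_out)) ln(V/V₀).
m = m₀ (V₀/V)^(Q_out/(Q_in−Q_out)) = 5.06 × (698/2025.0)^(2.1661) = 0.50366 mg.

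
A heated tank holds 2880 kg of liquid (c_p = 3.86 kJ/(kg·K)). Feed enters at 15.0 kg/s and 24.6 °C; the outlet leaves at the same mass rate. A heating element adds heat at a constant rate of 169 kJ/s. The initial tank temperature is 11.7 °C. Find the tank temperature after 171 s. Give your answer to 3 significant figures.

Energy balance: M c_p dT/dt = ṁ c_p (T_in − T) + 169.
Rearrange: dT/dt = (T_ss − T)/τ with τ = M/ṁ = 192.00 s and T_ss = T_in + Q̇/(ṁ c_p) = 27.519 °C.
T approaches T_ss exponentially: T(t) = T_ss + (T₀ − T_ss) e^(−t/τ).
T(171) = 27.519 + (-15.819)·e^(−171/192.00) = 27.519 + (-15.819)·0.41040 = 21.027 °C.

21.0 °C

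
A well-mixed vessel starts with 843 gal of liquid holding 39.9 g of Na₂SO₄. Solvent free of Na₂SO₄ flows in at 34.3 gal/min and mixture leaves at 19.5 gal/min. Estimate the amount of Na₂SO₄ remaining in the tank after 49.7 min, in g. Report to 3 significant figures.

Let m(t) be the amount of Na₂SO₄. Volume: V(t) = V₀ + (Q_in − Q_out) t = 843 + 14.800 t; V(49.7) = 1578.6 gal.
Species balance (pure solvent in): dm/dt = −Q_out · m/V(t).
dm/m = −Q_out dt/(V₀ + 14.800 t); integrating gives ln(m/m₀) = −(Q_out/(Q_in−Q_out)) ln(V/V₀).
m = m₀ (V₀/V)^(Q_out/(Q_in−Q_out)) = 39.9 × (843/1578.6)^(1.3176) = 17.459 g.

17.5 g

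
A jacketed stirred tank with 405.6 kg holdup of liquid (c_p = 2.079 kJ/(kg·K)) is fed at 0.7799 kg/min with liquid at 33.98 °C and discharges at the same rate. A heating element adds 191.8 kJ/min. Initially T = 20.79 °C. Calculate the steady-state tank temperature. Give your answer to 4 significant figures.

Energy balance: M c_p dT/dt = ṁ c_p (T_in − T) + 191.8.
At steady state dT/dt = 0 ⇒ T_ss = T_in + Q̇/(ṁ c_p) = 33.98 + 191.8/(0.7799·2.079) = 152.272 °C.

152.3 °C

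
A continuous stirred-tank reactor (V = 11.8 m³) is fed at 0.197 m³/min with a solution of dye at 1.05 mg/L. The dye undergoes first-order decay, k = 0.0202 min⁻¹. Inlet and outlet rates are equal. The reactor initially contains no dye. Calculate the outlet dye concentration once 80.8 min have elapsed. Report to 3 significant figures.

Species balance: V dC/dt = Q C_in − Q C − k V C.
dC/dt = (Q/V) C_in − (Q/V + k) C; effective rate a = Q/V + k = 0.016695 + 0.0202 = 0.036895 min⁻¹.
C_ss = Q C_in/(Q + kV) = 0.47512 mg/L; C(t) = C_ss + (C₀ − C_ss) e^(−a t).
C(80.8) = 0.47512 + (-0.47512)·e^(−0.036895·80.8) = 0.47512 + (-0.47512)·0.050737 = 0.45102 mg/L.

0.451 mg/L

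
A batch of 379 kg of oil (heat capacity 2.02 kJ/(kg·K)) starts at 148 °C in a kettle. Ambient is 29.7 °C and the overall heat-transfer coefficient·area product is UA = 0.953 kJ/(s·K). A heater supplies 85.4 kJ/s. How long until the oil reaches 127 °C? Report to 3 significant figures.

1060 s

M c_p dT/dt = −UA(T − T_amb) + Q̇.
τ = M c_p/UA = 803.34 s; T_ss = T_amb + Q̇/UA = 29.7 + 85.4/0.953 = 119.31 °C.
T(t) = T_ss + (T₀ − T_ss)e^(−t/τ); set T = 127:
t = −τ ln[(T − T_ss)/(T₀ − T_ss)] = −803.34 · ln(0.26799) = 1057.8 s.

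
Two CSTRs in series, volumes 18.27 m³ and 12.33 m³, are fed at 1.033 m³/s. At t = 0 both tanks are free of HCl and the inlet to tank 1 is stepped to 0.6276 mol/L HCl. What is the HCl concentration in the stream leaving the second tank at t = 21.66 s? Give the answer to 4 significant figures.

0.2726 mol/L

Species balance on tank i: dCᵢ/dt = (Cᵢ₋₁ − Cᵢ)/τᵢ with τᵢ = Vᵢ/Q.
τ₁ = 18.27/1.033 = 17.6864 s; τ₂ = 12.33/1.033 = 11.9361 s.
Tank 1: C₁ = C_in(1 − e^(−t/τ₁)). Tank 2 (τ₁ ≠ τ₂): C₂ = C_in[1 − (τ₁ e^(−t/τ₁) − τ₂ e^(−t/τ₂))/(τ₁ − τ₂)].
At t = 21.66: e^(−t/τ₁) = 0.293854, e^(−t/τ₂) = 0.162893.
C₂ = 0.6276·[1 − (17.6864·0.293854 − 11.9361·0.162893)/(5.75024)] = 0.6276·0.434304 = 0.272569 mol/L.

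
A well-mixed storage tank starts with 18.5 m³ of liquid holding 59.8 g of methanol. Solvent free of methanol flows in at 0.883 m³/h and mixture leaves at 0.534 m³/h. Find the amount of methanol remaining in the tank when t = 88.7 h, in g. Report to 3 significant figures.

Let m(t) be the amount of methanol. Volume: V(t) = V₀ + (Q_in − Q_out) t = 18.5 + 0.34900 t; V(88.7) = 49.456 m³.
Solute balance: dm/dt = 0 − Q_out C = −Q_out m/V(t).
dm/m = −Q_out dt/(V₀ + 0.34900 t); integrating gives ln(m/m₀) = −(Q_out/(Q_in−Q_out)) ln(V/V₀).
m = m₀ (V₀/V)^(Q_out/(Q_in−Q_out)) = 59.8 × (18.5/49.456)^(1.5301) = 13.282 g.

13.3 g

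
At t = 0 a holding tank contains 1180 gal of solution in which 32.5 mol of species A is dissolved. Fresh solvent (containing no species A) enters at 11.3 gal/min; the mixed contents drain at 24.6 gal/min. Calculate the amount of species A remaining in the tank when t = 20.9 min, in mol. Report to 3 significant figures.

19.8 mol

Total volume: dV/dt = Q_in − Q_out = -13.300 gal/min, so V(t) = 1180 − 13.300 t and V(20.9) = 902.03 gal.
No species A enters, so dm/dt = −Q_out · (m/V).
Separate: dm/m = −Q_out dt/V(t) ⇒ ln(m/m₀) = −(Q_out/(Q_in−Q_out)) ln(V/V₀).
m = m₀ (V₀/V)^(Q_out/(Q_in−Q_out)) = 32.5 × (1180/902.03)^(-1.8496) = 19.774 mol.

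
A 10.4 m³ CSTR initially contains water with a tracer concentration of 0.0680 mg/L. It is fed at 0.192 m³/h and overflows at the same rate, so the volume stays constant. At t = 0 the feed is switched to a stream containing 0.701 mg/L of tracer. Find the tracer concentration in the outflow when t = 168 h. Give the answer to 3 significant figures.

Accumulation = in − out for the solute gives V dC/dt = Q(C_in − C).
Time constant τ = V/Q = 10.4/0.192 = 54.167 h.
Solution: C(t) = C_in + (C₀ − C_in) e^(−t/τ).
C(168) = 0.701 + (0.0680 − 0.701)·e^(−168/54.167) = 0.701 + (-0.63300)·0.044980 = 0.67253 mg/L.

0.673 mg/L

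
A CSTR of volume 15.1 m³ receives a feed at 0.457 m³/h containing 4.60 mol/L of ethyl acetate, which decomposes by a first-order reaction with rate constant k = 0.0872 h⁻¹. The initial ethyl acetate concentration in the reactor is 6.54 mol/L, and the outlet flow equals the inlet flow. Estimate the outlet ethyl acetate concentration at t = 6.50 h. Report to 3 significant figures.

3.68 mol/L

V dC/dt = Q(C_in − C) − k V C.
This is linear with rate a = Q/V + k = 0.11746 h⁻¹.
C_ss = Q C_in/(Q + kV) = 1.1852 mol/L; C(t) = C_ss + (C₀ − C_ss) e^(−a t).
C(6.50) = 1.1852 + (5.3548)·e^(−0.11746·6.50) = 1.1852 + (5.3548)·0.46602 = 3.6807 mol/L.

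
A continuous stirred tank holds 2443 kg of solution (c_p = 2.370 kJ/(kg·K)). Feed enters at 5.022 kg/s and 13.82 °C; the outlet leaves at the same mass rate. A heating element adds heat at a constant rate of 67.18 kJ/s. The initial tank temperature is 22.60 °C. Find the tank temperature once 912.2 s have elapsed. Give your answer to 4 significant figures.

M c_p dT/dt = ṁ c_p (T_in − T) + Q̇.
τ = M/ṁ = 486.460 s; T_ss = T_in + Q̇/(ṁ c_p) = 13.82 + 67.18/(5.022·2.370) = 19.4644 °C.
This is linear first-order; T(t) = T_ss + (T₀ − T_ss) e^(−t/τ).
T(912.2) = 19.4644 + (3.13564)·e^(−912.2/486.460) = 19.4644 + (3.13564)·0.153327 = 19.9451 °C.

19.95 °C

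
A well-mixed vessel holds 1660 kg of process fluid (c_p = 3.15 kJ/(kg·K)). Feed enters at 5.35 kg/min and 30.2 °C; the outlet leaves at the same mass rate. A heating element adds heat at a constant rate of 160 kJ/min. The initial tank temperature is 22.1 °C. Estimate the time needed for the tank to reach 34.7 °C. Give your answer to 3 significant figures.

M c_p dT/dt = ṁ c_p (T_in − T) + Q̇.
τ = M/ṁ = 310.28 min; T_ss = T_in + Q̇/(ṁ c_p) = 39.694 °C.
T(t) = T_ss + (T₀ − T_ss) e^(−t/τ). Set T = 34.7:
e^(−t/τ) = (34.7 − 39.694)/(22.1 − 39.694) = 0.28385
t = −310.28 · ln(0.28385) = 390.74 min.

391 min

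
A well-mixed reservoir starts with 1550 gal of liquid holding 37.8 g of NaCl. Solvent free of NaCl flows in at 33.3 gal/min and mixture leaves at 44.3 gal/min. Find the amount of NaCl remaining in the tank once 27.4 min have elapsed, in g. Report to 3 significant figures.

Let m(t) be the amount of NaCl. Volume: V(t) = V₀ + (Q_in − Q_out) t = 1550 − 11.000 t; V(27.4) = 1248.6 gal.
No NaCl enters, so dm/dt = −Q_out · (m/V).
Separate: dm/m = −Q_out dt/V(t) ⇒ ln(m/m₀) = −(Q_out/(Q_in−Q_out)) ln(V/V₀).
m = m₀ (V₀/V)^(Q_out/(Q_in−Q_out)) = 37.8 × (1550/1248.6)^(-4.0273) = 15.823 g.

15.8 g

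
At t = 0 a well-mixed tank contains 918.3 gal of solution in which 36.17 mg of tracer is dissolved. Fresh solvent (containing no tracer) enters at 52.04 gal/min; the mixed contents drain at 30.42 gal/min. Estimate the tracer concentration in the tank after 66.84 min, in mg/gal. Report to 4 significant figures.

0.004047 mg/gal

Total volume: dV/dt = Q_in − Q_out = 21.6200 gal/min, so V(t) = 918.3 + 21.6200 t and V(66.84) = 2363.38 gal.
No tracer enters, so dm/dt = −Q_out · (m/V).
Separate: dm/m = −Q_out dt/V(t) ⇒ ln(m/m₀) = −(Q_out/(Q_in−Q_out)) ln(V/V₀).
m = m₀ (V₀/V)^(Q_out/(Q_in−Q_out)) = 36.17 × (918.3/2363.38)^(1.40703) = 9.56518 mg.
C = m/V = 9.56518/2363.38 = 0.00404725 mg/gal.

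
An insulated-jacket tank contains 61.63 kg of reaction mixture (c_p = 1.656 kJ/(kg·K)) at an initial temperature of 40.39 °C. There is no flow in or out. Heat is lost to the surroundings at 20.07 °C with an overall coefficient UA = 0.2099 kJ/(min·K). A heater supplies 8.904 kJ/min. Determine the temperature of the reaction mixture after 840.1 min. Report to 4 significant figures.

Unsteady energy balance on the tank contents: M c_p dT/dt = −UA(T − T_amb) + Q̇.
dT/dt = (T_ss − T)/τ with T_ss = T_amb + Q̇/UA = 20.07 + 8.904/0.2099 = 62.4902 °C, τ = M c_p/UA = 61.63·1.656/0.2099 = 486.228 min.
T approaches T_ss exponentially: T(t) = T_ss + (T₀ − T_ss) e^(−t/τ).
T(840.1) = 62.4902 + (-22.1002)·0.177677 = 58.5635 °C.

58.56 °C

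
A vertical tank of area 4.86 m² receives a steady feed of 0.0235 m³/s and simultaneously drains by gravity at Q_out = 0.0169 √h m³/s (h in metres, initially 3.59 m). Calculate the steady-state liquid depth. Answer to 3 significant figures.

Unsteady balance on liquid volume: A dh/dt = Q_in − 0.0169 √h. At steady state dh/dt = 0:
Q_in = 0.0169 √h_ss ⇒ √h_ss = 0.0235/0.0169 = 1.3905.
h_ss = 1.3905² = 1.9336 m. (Since h₀ = 3.59 m > h_ss, the level will fall toward this value.)

1.93 m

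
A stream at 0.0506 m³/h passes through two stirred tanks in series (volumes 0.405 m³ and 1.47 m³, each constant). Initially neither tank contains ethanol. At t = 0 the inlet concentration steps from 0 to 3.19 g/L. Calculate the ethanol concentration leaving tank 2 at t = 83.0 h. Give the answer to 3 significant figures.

Each tank obeys Vᵢ dCᵢ/dt = Q(Cᵢ₋₁ − Cᵢ), so τᵢ = Vᵢ/Q.
τ₁ = 0.405/0.0506 = 8.0040 h; τ₂ = 1.47/0.0506 = 29.051 h.
Solving the cascade with C₁(0)=C₂(0)=0 gives C₂(t) = C_in[1 − (τ₁ e^(−t/τ₁) − τ₂ e^(−t/τ₂))/(τ₁ − τ₂)].
At t = 83.0: e^(−t/τ₁) = 3.1363e-05, e^(−t/τ₂) = 0.057440.
C₂ = 3.19·[1 − (8.0040·3.1363e-05 − 29.051·0.057440)/(-21.047)] = 3.19·0.92073 = 2.9371 g/L.

2.94 g/L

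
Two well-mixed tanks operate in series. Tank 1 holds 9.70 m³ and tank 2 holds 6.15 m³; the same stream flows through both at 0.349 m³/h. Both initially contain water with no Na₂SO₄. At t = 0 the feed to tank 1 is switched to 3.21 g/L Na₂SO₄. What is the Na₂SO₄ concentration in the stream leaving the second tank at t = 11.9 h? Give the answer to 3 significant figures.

Each tank obeys Vᵢ dCᵢ/dt = Q(Cᵢ₋₁ − Cᵢ), so τᵢ = Vᵢ/Q.
τ₁ = 9.70/0.349 = 27.794 h; τ₂ = 6.15/0.349 = 17.622 h.
Solving the cascade with C₁(0)=C₂(0)=0 gives C₂(t) = C_in[1 − (τ₁ e^(−t/τ₁) − τ₂ e^(−t/τ₂))/(τ₁ − τ₂)].
At t = 11.9: e^(−t/τ₁) = 0.65171, e^(−t/τ₂) = 0.50900.
C₂ = 3.21·[1 − (27.794·0.65171 − 17.622·0.50900)/(10.172)] = 3.21·0.10106 = 0.32442 g/L.

0.324 g/L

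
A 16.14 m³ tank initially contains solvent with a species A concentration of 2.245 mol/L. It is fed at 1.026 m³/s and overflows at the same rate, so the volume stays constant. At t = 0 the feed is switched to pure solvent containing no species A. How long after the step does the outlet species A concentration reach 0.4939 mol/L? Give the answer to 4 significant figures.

Species balance: V dC/dt = Q(C_in − C) ⇒ τ = V/Q = 15.7310 s.
C(t) = C_in + (C₀ − C_in) e^(−t/τ). Set C = 0.4939 and solve for t:
e^(−t/τ) = (C − C_in)/(C₀ − C_in) = (0.4939 − 0)/(2.245 − 0) = 0.220000
t = −τ ln(…) = 15.7310 × 1.51413 = 23.8187 s.

23.82 s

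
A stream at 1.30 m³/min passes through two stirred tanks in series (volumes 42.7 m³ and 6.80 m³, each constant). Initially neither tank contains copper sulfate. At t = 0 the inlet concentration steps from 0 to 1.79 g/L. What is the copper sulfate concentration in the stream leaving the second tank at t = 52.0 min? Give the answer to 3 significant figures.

Time constants: τᵢ = Vᵢ/Q for each well-mixed tank.
τ₁ = 42.7/1.30 = 32.846 min; τ₂ = 6.80/1.30 = 5.2308 min.
Solving the cascade with C₁(0)=C₂(0)=0 gives C₂(t) = C_in[1 − (τ₁ e^(−t/τ₁) − τ₂ e^(−t/τ₂))/(τ₁ − τ₂)].
At t = 52.0: e^(−t/τ₁) = 0.20533, e^(−t/τ₂) = 4.8151e-05.
C₂ = 1.79·[1 − (32.846·0.20533 − 5.2308·4.8151e-05)/(27.615)] = 1.79·0.75579 = 1.3529 g/L.

1.35 g/L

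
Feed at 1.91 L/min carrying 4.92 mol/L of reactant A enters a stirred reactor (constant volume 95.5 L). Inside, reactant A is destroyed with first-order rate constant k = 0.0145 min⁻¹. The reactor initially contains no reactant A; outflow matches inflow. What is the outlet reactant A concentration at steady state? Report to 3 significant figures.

2.85 mol/L

V dC/dt = Q(C_in − C) − k V C.
At steady state: 0 = Q C_in − (Q + kV) C_ss, so C_ss = Q C_in/(Q + kV).
C_ss = 1.91·4.92/(1.91 + 0.0145·95.5) = 9.3972/3.2948 = 2.8522 mol/L.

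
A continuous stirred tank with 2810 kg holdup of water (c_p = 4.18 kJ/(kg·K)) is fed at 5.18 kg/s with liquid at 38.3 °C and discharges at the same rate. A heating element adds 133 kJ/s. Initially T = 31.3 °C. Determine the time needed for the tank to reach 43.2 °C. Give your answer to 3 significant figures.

M c_p dT/dt = ṁ c_p (T_in − T) + Q̇.
τ = M/ṁ = 542.47 s; T_ss = T_in + Q̇/(ṁ c_p) = 44.443 °C.
T(t) = T_ss + (T₀ − T_ss) e^(−t/τ). Set T = 43.2:
e^(−t/τ) = (43.2 − 44.443)/(31.3 − 44.443) = 0.094541
t = −542.47 · ln(0.094541) = 1279.5 s.

1280 s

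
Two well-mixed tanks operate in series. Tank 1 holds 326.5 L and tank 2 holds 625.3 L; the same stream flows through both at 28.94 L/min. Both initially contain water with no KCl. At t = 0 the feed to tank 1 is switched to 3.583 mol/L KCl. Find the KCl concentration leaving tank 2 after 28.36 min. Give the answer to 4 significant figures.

1.882 mol/L

Time constants: τᵢ = Vᵢ/Q for each well-mixed tank.
τ₁ = 326.5/28.94 = 11.2820 min; τ₂ = 625.3/28.94 = 21.6068 min.
Solving the cascade with C₁(0)=C₂(0)=0 gives C₂(t) = C_in[1 − (τ₁ e^(−t/τ₁) − τ₂ e^(−t/τ₂))/(τ₁ − τ₂)].
At t = 28.36: e^(−t/τ₁) = 0.0809643, e^(−t/τ₂) = 0.269133.
C₂ = 3.583·[1 − (11.2820·0.0809643 − 21.6068·0.269133)/(-10.3248)] = 3.583·0.525255 = 1.88199 mol/L.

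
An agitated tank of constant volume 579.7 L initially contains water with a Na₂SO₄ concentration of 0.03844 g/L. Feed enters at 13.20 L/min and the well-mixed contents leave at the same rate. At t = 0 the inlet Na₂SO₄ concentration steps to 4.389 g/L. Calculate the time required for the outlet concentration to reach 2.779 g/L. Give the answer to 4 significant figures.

43.66 min

Species balance: V dC/dt = Q(C_in − C) ⇒ τ = V/Q = 43.9167 min.
C(t) = C_in + (C₀ − C_in) e^(−t/τ). Set C = 2.779 and solve for t:
e^(−t/τ) = (C − C_in)/(C₀ − C_in) = (2.779 − 4.389)/(0.03844 − 4.389) = 0.370067
t = −τ ln(…) = 43.9167 × 0.994070 = 43.6563 min.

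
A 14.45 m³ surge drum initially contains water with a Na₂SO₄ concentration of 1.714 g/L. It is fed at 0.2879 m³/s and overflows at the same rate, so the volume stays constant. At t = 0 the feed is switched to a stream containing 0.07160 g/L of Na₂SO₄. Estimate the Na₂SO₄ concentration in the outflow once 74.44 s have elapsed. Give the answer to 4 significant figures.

0.4443 g/L

Unsteady species balance (constant V, well mixed): V dC/dt = Q(C_in − C).
Time constant τ = V/Q = 14.45/0.2879 = 50.1910 s.
This is linear first-order; C(t) = C_in + (C₀ − C_in) e^(−t/τ).
C(74.44) = 0.07160 + (1.714 − 0.07160)·e^(−74.44/50.1910) = 0.07160 + (1.64240)·0.226926 = 0.444303 g/L.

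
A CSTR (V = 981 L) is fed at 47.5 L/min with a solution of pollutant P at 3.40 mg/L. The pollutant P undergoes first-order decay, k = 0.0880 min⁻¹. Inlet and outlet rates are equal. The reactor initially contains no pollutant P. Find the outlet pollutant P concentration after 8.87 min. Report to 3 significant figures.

Species balance: V dC/dt = Q C_in − Q C − k V C.
dC/dt = (Q/V) C_in − (Q/V + k) C; effective rate a = Q/V + k = 0.048420 + 0.0880 = 0.13642 min⁻¹.
C_ss = Q C_in/(Q + kV) = 1.2068 mg/L; C(t) = C_ss + (C₀ − C_ss) e^(−a t).
C(8.87) = 1.2068 + (-1.2068)·e^(−0.13642·8.87) = 1.2068 + (-1.2068)·0.29818 = 0.84693 mg/L.

0.847 mg/L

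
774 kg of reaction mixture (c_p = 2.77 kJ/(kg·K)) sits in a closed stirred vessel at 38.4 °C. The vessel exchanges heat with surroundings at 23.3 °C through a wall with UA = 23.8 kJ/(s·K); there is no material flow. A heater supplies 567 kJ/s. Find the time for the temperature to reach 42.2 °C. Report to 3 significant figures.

Unsteady energy balance on the tank contents: M c_p dT/dt = −UA(T − T_amb) + Q̇.
τ = M c_p/UA = 90.083 s; T_ss = T_amb + Q̇/UA = 23.3 + 567/23.8 = 47.124 °C.
T(t) = T_ss + (T₀ − T_ss)e^(−t/τ); set T = 42.2:
t = −τ ln[(T − T_ss)/(T₀ − T_ss)] = −90.083 · ln(0.56440) = 51.527 s.

51.5 s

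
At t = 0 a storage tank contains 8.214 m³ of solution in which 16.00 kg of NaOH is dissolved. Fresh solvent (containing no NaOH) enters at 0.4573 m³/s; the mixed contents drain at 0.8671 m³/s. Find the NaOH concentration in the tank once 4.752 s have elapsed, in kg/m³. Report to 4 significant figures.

1.440 kg/m³

Let m(t) be the amount of NaOH. Volume: V(t) = V₀ + (Q_in − Q_out) t = 8.214 − 0.409800 t; V(4.752) = 6.26663 m³.
Solute balance: dm/dt = 0 − Q_out C = −Q_out m/V(t).
dm/m = −Q_out dt/(V₀ − 0.409800 t); integrating gives ln(m/m₀) = −(Q_out/(Q_in−Q_out)) ln(V/V₀).
m = m₀ (V₀/V)^(Q_out/(Q_in−Q_out)) = 16.00 × (8.214/6.26663)^(-2.11591) = 9.02520 kg.
C = m/V = 9.02520/6.26663 = 1.44020 kg/m³.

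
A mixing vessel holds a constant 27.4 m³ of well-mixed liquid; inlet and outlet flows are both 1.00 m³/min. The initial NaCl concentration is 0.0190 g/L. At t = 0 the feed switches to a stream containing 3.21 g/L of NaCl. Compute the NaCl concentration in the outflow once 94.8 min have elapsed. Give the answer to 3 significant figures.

3.11 g/L

Accumulation = in − out for the solute gives V dC/dt = Q(C_in − C).
Rewrite as dC/dt + C/τ = C_in/τ, τ = V/Q = 27.400 min.
Integrating: C(t) = C_in + (C₀ − C_in) e^(−t/τ).
C(94.8) = 3.21 + (0.0190 − 3.21)·e^(−94.8/27.400) = 3.21 + (-3.1910)·0.031434 = 3.1097 g/L.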